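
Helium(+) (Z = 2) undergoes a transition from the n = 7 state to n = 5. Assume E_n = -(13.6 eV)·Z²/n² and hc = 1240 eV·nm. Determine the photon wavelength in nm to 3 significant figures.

For Z = 2 the level energies scale as Z², so the effective Rydberg energy is 13.6 × 4 = 54.40 eV.
ΔE = 54.40 × (1/5² − 1/7²) = 54.40 × 0.01959 = 1.066 eV.
λ = hc/ΔE = 1240 / 1.066 = 1160 nm.

1160 nm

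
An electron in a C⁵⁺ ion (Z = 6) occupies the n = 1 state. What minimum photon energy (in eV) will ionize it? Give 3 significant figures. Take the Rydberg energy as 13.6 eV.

490 eV

E_n = −13.6 Z²/n² = −489.6/n² eV for Z = 6.
E_1 = −489.6/1 = −490 eV, so ionization (to E = 0) requires 490 eV.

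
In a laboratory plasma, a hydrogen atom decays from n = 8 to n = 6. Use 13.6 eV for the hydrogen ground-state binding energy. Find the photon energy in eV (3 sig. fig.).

0.165 eV

E_8 = −13.60/64 = −0.2125 eV and E_6 = −13.60/36 = −0.3778 eV.
The photon energy is |E_8 − E_6| = 0.165 eV.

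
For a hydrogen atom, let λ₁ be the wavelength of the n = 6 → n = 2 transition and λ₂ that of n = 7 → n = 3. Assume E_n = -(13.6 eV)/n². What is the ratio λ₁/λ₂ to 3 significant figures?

λ ∝ 1/ΔE ∝ 1/(1/n_f² − 1/n_i²), and the Z² and hc factors cancel in the ratio.
λ₁/λ₂ = (1/3² − 1/7²)/(1/2² − 1/6²) = 0.09070/0.2222 = 0.408.

0.408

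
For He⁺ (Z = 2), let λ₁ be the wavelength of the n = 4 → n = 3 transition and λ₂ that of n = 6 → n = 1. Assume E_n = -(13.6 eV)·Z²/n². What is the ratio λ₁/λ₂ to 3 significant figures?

20.0

λ ∝ 1/ΔE ∝ 1/(1/n_f² − 1/n_i²), and the Z² and hc factors cancel in the ratio.
λ₁/λ₂ = (1/1² − 1/6²)/(1/3² − 1/4²) = 0.9722/0.04861 = 20.0.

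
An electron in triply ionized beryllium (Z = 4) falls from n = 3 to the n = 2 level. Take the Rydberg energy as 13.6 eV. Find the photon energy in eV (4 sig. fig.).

30.22 eV

The Bohr energies scale as Z², so for Z = 4: E_n = −217.6/n² eV.
E_3 = −217.6/9 = −24.18 eV and E_2 = −217.6/4 = −54.40 eV.
The photon energy is |E_3 − E_2| = 30.22 eV.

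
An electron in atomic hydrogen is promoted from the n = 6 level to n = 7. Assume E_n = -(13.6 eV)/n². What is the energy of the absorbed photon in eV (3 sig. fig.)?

0.100 eV

E_7 = −13.60/49 = −0.2776 eV and E_6 = −13.60/36 = −0.3778 eV.
The photon energy is |E_7 − E_6| = 0.100 eV.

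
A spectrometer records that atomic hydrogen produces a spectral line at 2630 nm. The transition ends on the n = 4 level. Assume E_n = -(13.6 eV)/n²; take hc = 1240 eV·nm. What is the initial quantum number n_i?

n_i = 6

The photon energy is ΔE = hc/λ = 1240 / 2630 = 0.4715 eV.
With Z = 1, ΔE = 13.60 × (1/n_f² − 1/n_i²), so 1/n_f² − 1/n_i² = 0.03467.
With n_f = 4: 1/n_i² = 1/16 − 0.03467 = 0.02783, so n_i ≈ 5.99.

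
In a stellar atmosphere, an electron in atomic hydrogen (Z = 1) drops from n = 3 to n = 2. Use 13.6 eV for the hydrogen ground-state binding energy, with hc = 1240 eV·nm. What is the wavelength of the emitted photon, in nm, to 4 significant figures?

ΔE = 13.60 × (1/2² − 1/3²) = 13.60 × 0.1389 = 1.889 eV.
λ = hc/ΔE = 1240 / 1.889 = 656.5 nm.

656.5 nm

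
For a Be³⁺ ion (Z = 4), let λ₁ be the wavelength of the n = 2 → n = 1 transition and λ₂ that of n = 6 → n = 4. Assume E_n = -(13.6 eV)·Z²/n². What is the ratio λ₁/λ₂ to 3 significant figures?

0.0463

λ ∝ 1/ΔE ∝ 1/(1/n_f² − 1/n_i²), and the Z² and hc factors cancel in the ratio.
λ₁/λ₂ = (1/4² − 1/6²)/(1/1² − 1/2²) = 0.03472/0.7500 = 0.0463.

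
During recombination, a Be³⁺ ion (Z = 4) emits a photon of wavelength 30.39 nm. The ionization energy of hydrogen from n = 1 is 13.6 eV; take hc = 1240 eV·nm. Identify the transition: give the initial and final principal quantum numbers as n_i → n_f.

n_i = 4, n_f = 2

The photon energy is ΔE = hc/λ = 1240 / 30.39 = 40.80 eV.
With Z = 4, ΔE = 217.6 × (1/n_f² − 1/n_i²), so 1/n_f² − 1/n_i² = 0.1875.
Trying n_f = 2 gives 1/n_i² = 0.06249, i.e. n_i ≈ 4; this pair matches.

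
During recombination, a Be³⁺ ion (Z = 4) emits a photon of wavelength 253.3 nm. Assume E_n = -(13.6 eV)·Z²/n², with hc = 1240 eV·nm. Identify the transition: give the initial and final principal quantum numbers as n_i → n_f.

n_i = 5, n_f = 4

The photon energy is ΔE = hc/λ = 1240 / 253.3 = 4.895 eV.
With Z = 4, ΔE = 217.6 × (1/n_f² − 1/n_i²), so 1/n_f² − 1/n_i² = 0.02250.
Trying n_f = 4 gives 1/n_i² = 0.04000, i.e. n_i ≈ 5; this pair matches.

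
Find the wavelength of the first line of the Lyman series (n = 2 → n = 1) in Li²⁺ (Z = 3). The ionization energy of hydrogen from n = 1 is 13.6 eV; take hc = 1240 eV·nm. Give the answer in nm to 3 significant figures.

13.5 nm

The Lyman series terminates on n_f = 1; the first line has n_i = 1+1 = 2.
ΔE = 122.4 × (1/1² − 1/2²) = 91.80 eV.
λ = 1240 / 91.80 = 13.5 nm.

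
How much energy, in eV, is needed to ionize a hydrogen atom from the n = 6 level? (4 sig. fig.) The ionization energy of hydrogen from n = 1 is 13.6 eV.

E_6 = −13.60/36 = −0.3778 eV, so ionization (to E = 0) requires 0.3778 eV.

0.3778 eV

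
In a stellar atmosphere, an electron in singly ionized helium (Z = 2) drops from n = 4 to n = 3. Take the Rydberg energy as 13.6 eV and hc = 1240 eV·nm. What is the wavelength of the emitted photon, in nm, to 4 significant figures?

468.9 nm

For Z = 2 the level energies scale as Z², so the effective Rydberg energy is 13.6 × 4 = 54.40 eV.
ΔE = 54.40 × (1/3² − 1/4²) = 54.40 × 0.04861 = 2.644 eV.
λ = hc/ΔE = 1240 / 2.644 = 468.9 nm.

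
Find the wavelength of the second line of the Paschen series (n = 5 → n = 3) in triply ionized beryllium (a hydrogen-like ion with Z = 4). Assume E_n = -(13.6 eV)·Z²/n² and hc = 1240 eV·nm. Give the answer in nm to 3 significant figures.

The Paschen series terminates on n_f = 3; the second line has n_i = 3+2 = 5.
ΔE = 217.6 × (1/3² − 1/5²) = 15.47 eV.
λ = 1240 / 15.47 = 80.1 nm.

80.1 nm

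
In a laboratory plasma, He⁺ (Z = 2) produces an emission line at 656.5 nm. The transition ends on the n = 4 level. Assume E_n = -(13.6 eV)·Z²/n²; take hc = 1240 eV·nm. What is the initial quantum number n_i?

The photon energy is ΔE = hc/λ = 1240 / 656.5 = 1.889 eV.
With Z = 2, ΔE = 54.40 × (1/n_f² − 1/n_i²), so 1/n_f² − 1/n_i² = 0.03472.
With n_f = 4: 1/n_i² = 1/16 − 0.03472 = 0.02778, so n_i ≈ 6.00.

n_i = 6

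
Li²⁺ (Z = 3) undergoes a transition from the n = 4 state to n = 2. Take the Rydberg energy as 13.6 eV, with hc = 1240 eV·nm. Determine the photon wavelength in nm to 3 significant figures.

54.0 nm

For Z = 3 the level energies scale as Z², so the effective Rydberg energy is 13.6 × 9 = 122.4 eV.
ΔE = 122.4 × (1/2² − 1/4²) = 122.4 × 0.1875 = 22.95 eV.
λ = hc/ΔE = 1240 / 22.95 = 54.0 nm.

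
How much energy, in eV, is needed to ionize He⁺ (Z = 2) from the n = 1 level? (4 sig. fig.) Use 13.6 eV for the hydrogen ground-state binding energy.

54.40 eV

E_n = −13.6 Z²/n² = −54.40/n² eV for Z = 2.
E_1 = −54.40/1 = −54.40 eV, so ionization (to E = 0) requires 54.40 eV.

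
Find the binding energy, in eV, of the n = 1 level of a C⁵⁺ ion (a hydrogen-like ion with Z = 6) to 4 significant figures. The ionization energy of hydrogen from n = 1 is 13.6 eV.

489.6 eV

E_n = −13.6 Z²/n² = −489.6/n² eV for Z = 6.
E_1 = −489.6/1 = −489.6 eV, so ionization (to E = 0) requires 489.6 eV.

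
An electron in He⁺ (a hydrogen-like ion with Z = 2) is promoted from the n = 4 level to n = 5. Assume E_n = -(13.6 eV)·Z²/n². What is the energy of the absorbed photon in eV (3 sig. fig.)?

The Bohr energies scale as Z², so for Z = 2: E_n = −54.40/n² eV.
E_5 = −54.40/25 = −2.176 eV and E_4 = −54.40/16 = −3.400 eV.
The photon energy is |E_5 − E_4| = 1.22 eV.

1.22 eV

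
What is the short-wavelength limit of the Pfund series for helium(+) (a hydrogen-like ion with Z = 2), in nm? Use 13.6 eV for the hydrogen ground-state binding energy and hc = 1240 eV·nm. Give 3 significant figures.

570 nm

The Pfund series has lower level n_f = 5; the series limit corresponds to n_i → ∞.
ΔE_max = 13.6 × 4 / 5² = 2.176 eV.
λ_min = 1240 / 2.176 = 570 nm.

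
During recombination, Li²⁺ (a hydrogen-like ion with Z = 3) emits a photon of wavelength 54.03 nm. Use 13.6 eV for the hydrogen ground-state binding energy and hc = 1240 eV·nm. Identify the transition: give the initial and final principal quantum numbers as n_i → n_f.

n_i = 4, n_f = 2

The photon energy is ΔE = hc/λ = 1240 / 54.03 = 22.95 eV.
With Z = 3, ΔE = 122.4 × (1/n_f² − 1/n_i²), so 1/n_f² − 1/n_i² = 0.1875.
Trying n_f = 2 gives 1/n_i² = 0.06250, i.e. n_i ≈ 4; this pair matches.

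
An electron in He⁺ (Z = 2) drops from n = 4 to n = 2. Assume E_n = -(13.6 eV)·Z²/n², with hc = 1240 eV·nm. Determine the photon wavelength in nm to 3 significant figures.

122 nm

For Z = 2 the level energies scale as Z², so the effective Rydberg energy is 13.6 × 4 = 54.40 eV.
ΔE = 54.40 × (1/2² − 1/4²) = 54.40 × 0.1875 = 10.20 eV.
λ = hc/ΔE = 1240 / 10.20 = 122 nm.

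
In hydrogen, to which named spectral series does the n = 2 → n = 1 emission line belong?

The series is set by the lower level: n_f = 1 is the Lyman series.

Lyman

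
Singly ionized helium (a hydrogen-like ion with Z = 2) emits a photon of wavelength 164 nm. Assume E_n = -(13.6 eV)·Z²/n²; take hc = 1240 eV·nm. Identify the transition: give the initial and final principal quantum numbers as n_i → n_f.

The photon energy is ΔE = hc/λ = 1240 / 164 = 7.561 eV.
With Z = 2, ΔE = 54.40 × (1/n_f² − 1/n_i²), so 1/n_f² − 1/n_i² = 0.1390.
Trying n_f = 2 gives 1/n_i² = 0.1110, i.e. n_i ≈ 3; this pair matches.

n_i = 3, n_f = 2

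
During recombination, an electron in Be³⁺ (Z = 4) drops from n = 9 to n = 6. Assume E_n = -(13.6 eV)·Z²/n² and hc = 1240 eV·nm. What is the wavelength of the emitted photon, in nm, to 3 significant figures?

For Z = 4 the level energies scale as Z², so the effective Rydberg energy is 13.6 × 16 = 217.6 eV.
ΔE = 217.6 × (1/6² − 1/9²) = 217.6 × 0.01543 = 3.358 eV.
λ = hc/ΔE = 1240 / 3.358 = 369 nm.

369 nm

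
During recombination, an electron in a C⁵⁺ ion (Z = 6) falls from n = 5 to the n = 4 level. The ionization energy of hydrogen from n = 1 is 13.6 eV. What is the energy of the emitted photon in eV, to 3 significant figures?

11.0 eV

The Bohr energies scale as Z², so for Z = 6: E_n = −489.6/n² eV.
E_5 = −489.6/25 = −19.58 eV and E_4 = −489.6/16 = −30.60 eV.
The photon energy is |E_5 − E_4| = 11.0 eV.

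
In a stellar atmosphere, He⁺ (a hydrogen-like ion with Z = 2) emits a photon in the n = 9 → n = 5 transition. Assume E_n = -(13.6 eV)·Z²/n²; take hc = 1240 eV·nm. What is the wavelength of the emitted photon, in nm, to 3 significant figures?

824 nm

For Z = 2 the level energies scale as Z², so the effective Rydberg energy is 13.6 × 4 = 54.40 eV.
ΔE = 54.40 × (1/5² − 1/9²) = 54.40 × 0.02765 = 1.504 eV.
λ = hc/ΔE = 1240 / 1.504 = 824 nm.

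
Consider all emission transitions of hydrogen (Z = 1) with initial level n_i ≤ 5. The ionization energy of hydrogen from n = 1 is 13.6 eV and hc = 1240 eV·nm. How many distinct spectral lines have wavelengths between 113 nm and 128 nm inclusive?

Enumerate all n_i → n_f pairs with 1 ≤ n_f < n_i ≤ 5 and compute λ = 1240 / [13.6·1·(1/n_f² − 1/n_i²)].
Lines falling in [113, 128] nm: 2→1 (121.6 nm).

1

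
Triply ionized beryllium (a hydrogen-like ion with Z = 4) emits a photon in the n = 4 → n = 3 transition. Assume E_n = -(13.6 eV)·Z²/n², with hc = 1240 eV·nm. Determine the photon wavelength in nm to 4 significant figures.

117.2 nm

For Z = 4 the level energies scale as Z², so the effective Rydberg energy is 13.6 × 16 = 217.6 eV.
ΔE = 217.6 × (1/3² − 1/4²) = 217.6 × 0.04861 = 10.58 eV.
λ = hc/ΔE = 1240 / 10.58 = 117.2 nm.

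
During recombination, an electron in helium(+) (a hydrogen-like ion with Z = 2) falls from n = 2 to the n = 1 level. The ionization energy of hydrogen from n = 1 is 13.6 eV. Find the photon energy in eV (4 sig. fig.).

The Bohr energies scale as Z², so for Z = 2: E_n = −54.40/n² eV.
E_2 = −54.40/4 = −13.60 eV and E_1 = −54.40/1 = −54.40 eV.
The photon energy is |E_2 − E_1| = 40.80 eV.

40.80 eV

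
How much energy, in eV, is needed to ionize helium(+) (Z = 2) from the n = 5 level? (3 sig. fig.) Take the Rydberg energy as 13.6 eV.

E_n = −13.6 Z²/n² = −54.40/n² eV for Z = 2.
E_5 = −54.40/25 = −2.18 eV, so ionization (to E = 0) requires 2.18 eV.

2.18 eV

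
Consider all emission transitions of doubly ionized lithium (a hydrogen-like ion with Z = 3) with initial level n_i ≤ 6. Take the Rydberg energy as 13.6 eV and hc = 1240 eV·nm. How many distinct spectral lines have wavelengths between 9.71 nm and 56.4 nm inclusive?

8

Enumerate all n_i → n_f pairs with 1 ≤ n_f < n_i ≤ 6 and compute λ = 1240 / [13.6·9·(1/n_f² − 1/n_i²)].
Lines falling in [9.71, 56.4] nm: 6→1 (10.42 nm), 5→1 (10.55 nm), 4→1 (10.81 nm), 3→1 (11.40 nm), 2→1 (13.51 nm), 6→2 (45.59 nm), 5→2 (48.24 nm), 4→2 (54.03 nm).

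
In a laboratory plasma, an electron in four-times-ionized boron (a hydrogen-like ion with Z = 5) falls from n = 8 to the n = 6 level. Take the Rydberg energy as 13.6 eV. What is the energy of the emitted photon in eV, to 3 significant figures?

4.13 eV

The Bohr energies scale as Z², so for Z = 5: E_n = −340.0/n² eV.
E_8 = −340.0/64 = −5.313 eV and E_6 = −340.0/36 = −9.444 eV.
The photon energy is |E_8 − E_6| = 4.13 eV.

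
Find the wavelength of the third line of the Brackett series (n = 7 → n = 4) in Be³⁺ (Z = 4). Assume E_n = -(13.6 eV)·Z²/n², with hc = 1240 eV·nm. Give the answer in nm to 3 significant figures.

135 nm

The Brackett series terminates on n_f = 4; the third line has n_i = 4+3 = 7.
ΔE = 217.6 × (1/4² − 1/7²) = 9.159 eV.
λ = 1240 / 9.159 = 135 nm.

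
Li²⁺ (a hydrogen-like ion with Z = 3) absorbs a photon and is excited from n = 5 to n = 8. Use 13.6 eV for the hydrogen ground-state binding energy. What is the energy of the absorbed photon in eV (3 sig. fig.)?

The Bohr energies scale as Z², so for Z = 3: E_n = −122.4/n² eV.
E_8 = −122.4/64 = −1.913 eV and E_5 = −122.4/25 = −4.896 eV.
The photon energy is |E_8 − E_5| = 2.98 eV.

2.98 eV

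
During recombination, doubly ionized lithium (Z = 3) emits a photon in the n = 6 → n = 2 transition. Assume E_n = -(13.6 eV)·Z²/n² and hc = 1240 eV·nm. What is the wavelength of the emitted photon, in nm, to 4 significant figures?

For Z = 3 the level energies scale as Z², so the effective Rydberg energy is 13.6 × 9 = 122.4 eV.
ΔE = 122.4 × (1/2² − 1/6²) = 122.4 × 0.2222 = 27.20 eV.
λ = hc/ΔE = 1240 / 27.20 = 45.59 nm.

45.59 nm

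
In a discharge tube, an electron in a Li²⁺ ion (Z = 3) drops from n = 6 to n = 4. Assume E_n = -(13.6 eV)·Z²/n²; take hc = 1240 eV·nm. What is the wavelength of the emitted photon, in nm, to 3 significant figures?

292 nm

For Z = 3 the level energies scale as Z², so the effective Rydberg energy is 13.6 × 9 = 122.4 eV.
ΔE = 122.4 × (1/4² − 1/6²) = 122.4 × 0.03472 = 4.250 eV.
λ = hc/ΔE = 1240 / 4.250 = 292 nm.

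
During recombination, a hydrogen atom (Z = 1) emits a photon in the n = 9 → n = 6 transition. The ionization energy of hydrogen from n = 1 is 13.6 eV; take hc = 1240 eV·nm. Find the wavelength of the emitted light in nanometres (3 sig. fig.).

5910 nm

ΔE = 13.60 × (1/6² − 1/9²) = 13.60 × 0.01543 = 0.2099 eV.
λ = hc/ΔE = 1240 / 0.2099 = 5910 nm.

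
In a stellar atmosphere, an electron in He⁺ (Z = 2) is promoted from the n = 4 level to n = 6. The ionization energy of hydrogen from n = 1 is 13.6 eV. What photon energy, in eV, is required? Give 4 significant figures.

The Bohr energies scale as Z², so for Z = 2: E_n = −54.40/n² eV.
E_6 = −54.40/36 = −1.511 eV and E_4 = −54.40/16 = −3.400 eV.
The photon energy is |E_6 − E_4| = 1.889 eV.

1.889 eV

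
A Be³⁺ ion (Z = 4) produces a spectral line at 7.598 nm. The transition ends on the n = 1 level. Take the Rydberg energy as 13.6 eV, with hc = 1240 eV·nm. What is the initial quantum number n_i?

n_i = 2

The photon energy is ΔE = hc/λ = 1240 / 7.598 = 163.2 eV.
With Z = 4, ΔE = 217.6 × (1/n_f² − 1/n_i²), so 1/n_f² − 1/n_i² = 0.7500.
With n_f = 1: 1/n_i² = 1/1 − 0.7500 = 0.2500, so n_i ≈ 2.00.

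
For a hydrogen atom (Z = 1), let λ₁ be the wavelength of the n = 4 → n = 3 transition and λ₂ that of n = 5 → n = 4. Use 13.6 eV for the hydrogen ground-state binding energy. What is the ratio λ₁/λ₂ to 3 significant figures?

0.463

λ ∝ 1/ΔE ∝ 1/(1/n_f² − 1/n_i²), and the Z² and hc factors cancel in the ratio.
λ₁/λ₂ = (1/4² − 1/5²)/(1/3² − 1/4²) = 0.02250/0.04861 = 0.463.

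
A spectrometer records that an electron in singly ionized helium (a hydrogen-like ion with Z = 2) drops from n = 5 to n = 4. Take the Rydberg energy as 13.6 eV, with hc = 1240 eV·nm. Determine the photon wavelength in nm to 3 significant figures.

For Z = 2 the level energies scale as Z², so the effective Rydberg energy is 13.6 × 4 = 54.40 eV.
ΔE = 54.40 × (1/4² − 1/5²) = 54.40 × 0.02250 = 1.224 eV.
λ = hc/ΔE = 1240 / 1.224 = 1010 nm.

1010 nm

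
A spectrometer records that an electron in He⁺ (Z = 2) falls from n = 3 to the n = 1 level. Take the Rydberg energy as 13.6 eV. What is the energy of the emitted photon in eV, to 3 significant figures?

48.4 eV

The Bohr energies scale as Z², so for Z = 2: E_n = −54.40/n² eV.
E_3 = −54.40/9 = −6.044 eV and E_1 = −54.40/1 = −54.40 eV.
The photon energy is |E_3 − E_1| = 48.4 eV.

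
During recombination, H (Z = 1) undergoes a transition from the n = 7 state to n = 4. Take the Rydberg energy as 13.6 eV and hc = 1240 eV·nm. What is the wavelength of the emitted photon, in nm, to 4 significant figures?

2166 nm

ΔE = 13.60 × (1/4² − 1/7²) = 13.60 × 0.04209 = 0.5724 eV.
λ = hc/ΔE = 1240 / 0.5724 = 2166 nm.
This line belongs to the Brackett series.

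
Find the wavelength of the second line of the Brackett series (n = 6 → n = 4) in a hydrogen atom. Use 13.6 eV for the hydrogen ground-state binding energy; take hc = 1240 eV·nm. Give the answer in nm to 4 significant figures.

The Brackett series terminates on n_f = 4; the second line has n_i = 4+2 = 6.
ΔE = 13.60 × (1/4² − 1/6²) = 0.4722 eV.
λ = 1240 / 0.4722 = 2626 nm.

2626 nm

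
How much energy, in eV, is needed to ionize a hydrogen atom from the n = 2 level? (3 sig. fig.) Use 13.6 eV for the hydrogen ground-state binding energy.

E_2 = −13.60/4 = −3.40 eV, so ionization (to E = 0) requires 3.40 eV.

3.40 eV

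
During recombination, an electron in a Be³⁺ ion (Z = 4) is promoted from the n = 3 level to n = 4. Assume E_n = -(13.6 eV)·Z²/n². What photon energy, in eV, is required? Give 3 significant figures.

The Bohr energies scale as Z², so for Z = 4: E_n = −217.6/n² eV.
E_4 = −217.6/16 = −13.60 eV and E_3 = −217.6/9 = −24.18 eV.
The photon energy is |E_4 − E_3| = 10.6 eV.

10.6 eV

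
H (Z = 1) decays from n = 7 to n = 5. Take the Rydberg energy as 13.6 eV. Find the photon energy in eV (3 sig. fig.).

0.266 eV

E_7 = −13.60/49 = −0.2776 eV and E_5 = −13.60/25 = −0.5440 eV.
The photon energy is |E_7 − E_5| = 0.266 eV.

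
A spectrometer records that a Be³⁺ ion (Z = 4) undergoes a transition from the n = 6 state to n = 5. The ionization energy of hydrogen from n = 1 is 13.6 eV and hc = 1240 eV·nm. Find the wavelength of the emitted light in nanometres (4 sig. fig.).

466.2 nm

For Z = 4 the level energies scale as Z², so the effective Rydberg energy is 13.6 × 16 = 217.6 eV.
ΔE = 217.6 × (1/5² − 1/6²) = 217.6 × 0.01222 = 2.660 eV.
λ = hc/ΔE = 1240 / 2.660 = 466.2 nm.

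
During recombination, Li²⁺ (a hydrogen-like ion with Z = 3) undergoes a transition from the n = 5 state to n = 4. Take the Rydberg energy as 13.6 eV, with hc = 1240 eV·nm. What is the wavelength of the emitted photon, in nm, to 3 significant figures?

450 nm

For Z = 3 the level energies scale as Z², so the effective Rydberg energy is 13.6 × 9 = 122.4 eV.
ΔE = 122.4 × (1/4² − 1/5²) = 122.4 × 0.02250 = 2.754 eV.
λ = hc/ΔE = 1240 / 2.754 = 450 nm.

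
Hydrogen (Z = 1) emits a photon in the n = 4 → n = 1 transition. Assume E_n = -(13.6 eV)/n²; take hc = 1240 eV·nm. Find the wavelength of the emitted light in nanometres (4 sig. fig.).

ΔE = 13.60 × (1/1² − 1/4²) = 13.60 × 0.9375 = 12.75 eV.
λ = hc/ΔE = 1240 / 12.75 = 97.25 nm.

97.25 nm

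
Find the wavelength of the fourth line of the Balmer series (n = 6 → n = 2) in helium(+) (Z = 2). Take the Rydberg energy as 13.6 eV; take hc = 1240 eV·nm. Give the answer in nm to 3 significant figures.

The Balmer series terminates on n_f = 2; the fourth line has n_i = 2+4 = 6.
ΔE = 54.40 × (1/2² − 1/6²) = 12.09 eV.
λ = 1240 / 12.09 = 103 nm.

103 nm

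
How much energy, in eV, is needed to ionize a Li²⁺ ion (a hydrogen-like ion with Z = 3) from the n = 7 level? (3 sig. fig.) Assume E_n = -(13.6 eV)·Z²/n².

E_n = −13.6 Z²/n² = −122.4/n² eV for Z = 3.
E_7 = −122.4/49 = −2.50 eV, so ionization (to E = 0) requires 2.50 eV.

2.50 eV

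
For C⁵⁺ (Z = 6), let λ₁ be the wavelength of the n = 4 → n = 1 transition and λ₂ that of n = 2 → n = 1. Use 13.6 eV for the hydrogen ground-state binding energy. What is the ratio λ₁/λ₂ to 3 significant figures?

0.800

λ ∝ 1/ΔE ∝ 1/(1/n_f² − 1/n_i²), and the Z² and hc factors cancel in the ratio.
λ₁/λ₂ = (1/1² − 1/2²)/(1/1² − 1/4²) = 0.7500/0.9375 = 0.800.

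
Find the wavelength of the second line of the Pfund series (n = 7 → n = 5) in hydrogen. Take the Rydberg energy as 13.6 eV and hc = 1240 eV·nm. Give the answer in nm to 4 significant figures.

The Pfund series terminates on n_f = 5; the second line has n_i = 5+2 = 7.
ΔE = 13.60 × (1/5² − 1/7²) = 0.2664 eV.
λ = 1240 / 0.2664 = 4654 nm.

4654 nm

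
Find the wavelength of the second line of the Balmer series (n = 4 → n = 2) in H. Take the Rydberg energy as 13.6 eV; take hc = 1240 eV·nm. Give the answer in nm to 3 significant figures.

The Balmer series terminates on n_f = 2; the second line has n_i = 2+2 = 4.
ΔE = 13.60 × (1/2² − 1/4²) = 2.550 eV.
λ = 1240 / 2.550 = 486 nm.

486 nm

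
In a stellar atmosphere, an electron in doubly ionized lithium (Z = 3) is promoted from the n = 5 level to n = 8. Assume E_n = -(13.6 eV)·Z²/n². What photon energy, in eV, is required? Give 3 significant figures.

2.98 eV

The Bohr energies scale as Z², so for Z = 3: E_n = −122.4/n² eV.
E_8 = −122.4/64 = −1.913 eV and E_5 = −122.4/25 = −4.896 eV.
The photon energy is |E_8 − E_5| = 2.98 eV.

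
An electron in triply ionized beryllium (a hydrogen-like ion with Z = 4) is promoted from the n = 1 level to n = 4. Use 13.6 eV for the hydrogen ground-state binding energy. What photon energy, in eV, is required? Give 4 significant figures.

The Bohr energies scale as Z², so for Z = 4: E_n = −217.6/n² eV.
E_4 = −217.6/16 = −13.60 eV and E_1 = −217.6/1 = −217.6 eV.
The photon energy is |E_4 − E_1| = 204.0 eV.

204.0 eV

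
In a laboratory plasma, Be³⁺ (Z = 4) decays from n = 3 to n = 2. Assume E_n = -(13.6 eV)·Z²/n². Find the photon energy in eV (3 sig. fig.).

30.2 eV

The Bohr energies scale as Z², so for Z = 4: E_n = −217.6/n² eV.
E_3 = −217.6/9 = −24.18 eV and E_2 = −217.6/4 = −54.40 eV.
The photon energy is |E_3 − E_2| = 30.2 eV.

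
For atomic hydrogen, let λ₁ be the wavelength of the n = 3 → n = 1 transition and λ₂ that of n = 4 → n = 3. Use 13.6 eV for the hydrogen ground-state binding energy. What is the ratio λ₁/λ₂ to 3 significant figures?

0.0547

λ ∝ 1/ΔE ∝ 1/(1/n_f² − 1/n_i²), and the Z² and hc factors cancel in the ratio.
λ₁/λ₂ = (1/3² − 1/4²)/(1/1² − 1/3²) = 0.04861/0.8889 = 0.0547.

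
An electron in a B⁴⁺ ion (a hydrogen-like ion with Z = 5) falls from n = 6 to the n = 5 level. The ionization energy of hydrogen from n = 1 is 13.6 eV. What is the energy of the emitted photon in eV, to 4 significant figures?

4.156 eV

The Bohr energies scale as Z², so for Z = 5: E_n = −340.0/n² eV.
E_6 = −340.0/36 = −9.444 eV and E_5 = −340.0/25 = −13.60 eV.
The photon energy is |E_6 − E_5| = 4.156 eV.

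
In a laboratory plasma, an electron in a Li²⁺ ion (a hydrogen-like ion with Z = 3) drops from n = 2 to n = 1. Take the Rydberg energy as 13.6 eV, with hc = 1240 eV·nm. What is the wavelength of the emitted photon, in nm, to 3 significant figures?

For Z = 3 the level energies scale as Z², so the effective Rydberg energy is 13.6 × 9 = 122.4 eV.
ΔE = 122.4 × (1/1² − 1/2²) = 122.4 × 0.7500 = 91.80 eV.
λ = hc/ΔE = 1240 / 91.80 = 13.5 nm.

13.5 nm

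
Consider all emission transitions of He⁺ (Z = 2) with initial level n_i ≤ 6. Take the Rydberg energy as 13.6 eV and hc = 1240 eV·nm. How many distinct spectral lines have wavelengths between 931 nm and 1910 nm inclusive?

2

Enumerate all n_i → n_f pairs with 1 ≤ n_f < n_i ≤ 6 and compute λ = 1240 / [13.6·4·(1/n_f² − 1/n_i²)].
Lines falling in [931, 1910] nm: 5→4 (1013 nm), 6→5 (1865 nm).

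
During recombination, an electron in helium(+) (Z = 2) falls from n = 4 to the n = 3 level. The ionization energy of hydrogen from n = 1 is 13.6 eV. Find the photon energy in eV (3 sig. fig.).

The Bohr energies scale as Z², so for Z = 2: E_n = −54.40/n² eV.
E_4 = −54.40/16 = −3.400 eV and E_3 = −54.40/9 = −6.044 eV.
The photon energy is |E_4 − E_3| = 2.64 eV.

2.64 eV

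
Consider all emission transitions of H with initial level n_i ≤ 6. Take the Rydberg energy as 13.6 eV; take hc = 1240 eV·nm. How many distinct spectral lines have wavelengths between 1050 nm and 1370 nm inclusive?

Enumerate all n_i → n_f pairs with 1 ≤ n_f < n_i ≤ 6 and compute λ = 1240 / [13.6·1·(1/n_f² − 1/n_i²)].
Lines falling in [1050, 1370] nm: 6→3 (1094 nm), 5→3 (1282 nm).

2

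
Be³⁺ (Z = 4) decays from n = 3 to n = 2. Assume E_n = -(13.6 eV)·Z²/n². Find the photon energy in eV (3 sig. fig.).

The Bohr energies scale as Z², so for Z = 4: E_n = −217.6/n² eV.
E_3 = −217.6/9 = −24.18 eV and E_2 = −217.6/4 = −54.40 eV.
The photon energy is |E_3 − E_2| = 30.2 eV.

30.2 eV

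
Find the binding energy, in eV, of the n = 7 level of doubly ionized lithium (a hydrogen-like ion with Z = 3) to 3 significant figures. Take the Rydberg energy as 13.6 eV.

2.50 eV

E_n = −13.6 Z²/n² = −122.4/n² eV for Z = 3.
E_7 = −122.4/49 = −2.50 eV, so ionization (to E = 0) requires 2.50 eV.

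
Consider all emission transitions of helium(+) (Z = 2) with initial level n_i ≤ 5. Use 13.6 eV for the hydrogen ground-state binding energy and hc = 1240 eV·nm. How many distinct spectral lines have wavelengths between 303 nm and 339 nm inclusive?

Enumerate all n_i → n_f pairs with 1 ≤ n_f < n_i ≤ 5 and compute λ = 1240 / [13.6·4·(1/n_f² − 1/n_i²)].
Lines falling in [303, 339] nm: 5→3 (320.5 nm).

1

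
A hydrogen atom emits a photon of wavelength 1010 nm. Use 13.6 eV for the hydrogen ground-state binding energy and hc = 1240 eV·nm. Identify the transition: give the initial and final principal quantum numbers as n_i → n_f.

The photon energy is ΔE = hc/λ = 1240 / 1010 = 1.228 eV.
With Z = 1, ΔE = 13.60 × (1/n_f² − 1/n_i²), so 1/n_f² − 1/n_i² = 0.09027.
Trying n_f = 3 gives 1/n_i² = 0.02084, i.e. n_i ≈ 7; this pair matches.

n_i = 7, n_f = 3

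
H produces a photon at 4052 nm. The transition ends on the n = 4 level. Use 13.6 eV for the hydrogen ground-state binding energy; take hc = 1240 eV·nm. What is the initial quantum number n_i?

The photon energy is ΔE = hc/λ = 1240 / 4052 = 0.3060 eV.
With Z = 1, ΔE = 13.60 × (1/n_f² − 1/n_i²), so 1/n_f² − 1/n_i² = 0.02250.
With n_f = 4: 1/n_i² = 1/16 − 0.02250 = 0.04000, so n_i ≈ 5.00.

n_i = 5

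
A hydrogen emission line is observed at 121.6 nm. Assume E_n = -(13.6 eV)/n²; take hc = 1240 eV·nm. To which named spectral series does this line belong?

Lyman

ΔE = 1240/121.6 = 10.20 eV.
This matches 13.6 × (1/1² − 1/2²), so n_f = 1: the Lyman series.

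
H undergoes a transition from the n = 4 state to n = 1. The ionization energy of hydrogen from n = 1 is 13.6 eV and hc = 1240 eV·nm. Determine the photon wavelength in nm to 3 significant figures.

97.3 nm

ΔE = 13.60 × (1/1² − 1/4²) = 13.60 × 0.9375 = 12.75 eV.
λ = hc/ΔE = 1240 / 12.75 = 97.3 nm.
This line belongs to the Lyman series.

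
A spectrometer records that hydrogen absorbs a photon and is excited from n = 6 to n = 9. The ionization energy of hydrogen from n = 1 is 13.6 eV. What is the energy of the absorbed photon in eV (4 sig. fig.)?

0.2099 eV

E_9 = −13.60/81 = −0.1679 eV and E_6 = −13.60/36 = −0.3778 eV.
The photon energy is |E_9 − E_6| = 0.2099 eV.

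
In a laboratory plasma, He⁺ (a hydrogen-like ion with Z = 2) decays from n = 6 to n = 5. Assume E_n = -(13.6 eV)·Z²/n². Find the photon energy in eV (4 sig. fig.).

The Bohr energies scale as Z², so for Z = 2: E_n = −54.40/n² eV.
E_6 = −54.40/36 = −1.511 eV and E_5 = −54.40/25 = −2.176 eV.
The photon energy is |E_6 − E_5| = 0.6649 eV.

0.6649 eV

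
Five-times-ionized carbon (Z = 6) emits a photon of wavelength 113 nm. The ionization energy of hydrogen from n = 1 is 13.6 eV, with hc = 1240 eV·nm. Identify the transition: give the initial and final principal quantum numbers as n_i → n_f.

n_i = 5, n_f = 4

The photon energy is ΔE = hc/λ = 1240 / 113 = 10.97 eV.
With Z = 6, ΔE = 489.6 × (1/n_f² − 1/n_i²), so 1/n_f² − 1/n_i² = 0.02241.
Trying n_f = 4 gives 1/n_i² = 0.04009, i.e. n_i ≈ 5; this pair matches.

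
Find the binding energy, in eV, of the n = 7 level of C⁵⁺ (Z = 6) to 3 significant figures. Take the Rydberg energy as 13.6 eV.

9.99 eV

E_n = −13.6 Z²/n² = −489.6/n² eV for Z = 6.
E_7 = −489.6/49 = −9.99 eV, so ionization (to E = 0) requires 9.99 eV.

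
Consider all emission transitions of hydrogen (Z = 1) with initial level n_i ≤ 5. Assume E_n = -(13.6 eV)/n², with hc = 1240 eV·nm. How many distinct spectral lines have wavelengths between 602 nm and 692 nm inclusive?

1

Enumerate all n_i → n_f pairs with 1 ≤ n_f < n_i ≤ 5 and compute λ = 1240 / [13.6·1·(1/n_f² − 1/n_i²)].
Lines falling in [602, 692] nm: 3→2 (656.5 nm).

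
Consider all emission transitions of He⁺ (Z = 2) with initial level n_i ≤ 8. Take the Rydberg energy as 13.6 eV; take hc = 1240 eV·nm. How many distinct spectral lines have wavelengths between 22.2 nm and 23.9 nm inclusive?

4

Enumerate all n_i → n_f pairs with 1 ≤ n_f < n_i ≤ 8 and compute λ = 1240 / [13.6·4·(1/n_f² − 1/n_i²)].
Lines falling in [22.2, 23.9] nm: 8→1 (23.16 nm), 7→1 (23.27 nm), 6→1 (23.45 nm), 5→1 (23.74 nm).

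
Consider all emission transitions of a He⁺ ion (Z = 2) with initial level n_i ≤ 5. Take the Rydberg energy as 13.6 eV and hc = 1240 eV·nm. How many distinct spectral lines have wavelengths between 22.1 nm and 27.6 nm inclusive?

3

Enumerate all n_i → n_f pairs with 1 ≤ n_f < n_i ≤ 5 and compute λ = 1240 / [13.6·4·(1/n_f² − 1/n_i²)].
Lines falling in [22.1, 27.6] nm: 5→1 (23.74 nm), 4→1 (24.31 nm), 3→1 (25.64 nm).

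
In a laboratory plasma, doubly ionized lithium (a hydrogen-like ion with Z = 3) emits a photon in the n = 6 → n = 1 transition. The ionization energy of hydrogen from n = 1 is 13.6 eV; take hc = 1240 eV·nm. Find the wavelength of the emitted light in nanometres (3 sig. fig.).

10.4 nm

For Z = 3 the level energies scale as Z², so the effective Rydberg energy is 13.6 × 9 = 122.4 eV.
ΔE = 122.4 × (1/1² − 1/6²) = 122.4 × 0.9722 = 119.0 eV.
λ = hc/ΔE = 1240 / 119.0 = 10.4 nm.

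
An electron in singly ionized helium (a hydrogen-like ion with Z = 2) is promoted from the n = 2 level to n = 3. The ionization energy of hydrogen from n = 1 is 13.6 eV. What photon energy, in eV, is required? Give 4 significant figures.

7.556 eV

The Bohr energies scale as Z², so for Z = 2: E_n = −54.40/n² eV.
E_3 = −54.40/9 = −6.044 eV and E_2 = −54.40/4 = −13.60 eV.
The photon energy is |E_3 − E_2| = 7.556 eV.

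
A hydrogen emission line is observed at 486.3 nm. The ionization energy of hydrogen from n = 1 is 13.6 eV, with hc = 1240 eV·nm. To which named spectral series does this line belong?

Balmer

ΔE = 1240/486.3 = 2.550 eV.
This matches 13.6 × (1/2² − 1/4²), so n_f = 2: the Balmer series.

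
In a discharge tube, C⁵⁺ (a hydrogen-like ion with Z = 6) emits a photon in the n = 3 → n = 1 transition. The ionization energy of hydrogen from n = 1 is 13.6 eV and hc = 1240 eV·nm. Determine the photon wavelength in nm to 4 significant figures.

For Z = 6 the level energies scale as Z², so the effective Rydberg energy is 13.6 × 36 = 489.6 eV.
ΔE = 489.6 × (1/1² − 1/3²) = 489.6 × 0.8889 = 435.2 eV.
λ = hc/ΔE = 1240 / 435.2 = 2.849 nm.

2.849 nm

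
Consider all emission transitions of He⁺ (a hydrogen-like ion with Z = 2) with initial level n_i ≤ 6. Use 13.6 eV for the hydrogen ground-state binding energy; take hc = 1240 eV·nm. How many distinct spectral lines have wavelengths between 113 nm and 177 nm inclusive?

2

Enumerate all n_i → n_f pairs with 1 ≤ n_f < n_i ≤ 6 and compute λ = 1240 / [13.6·4·(1/n_f² − 1/n_i²)].
Lines falling in [113, 177] nm: 4→2 (121.6 nm), 3→2 (164.1 nm).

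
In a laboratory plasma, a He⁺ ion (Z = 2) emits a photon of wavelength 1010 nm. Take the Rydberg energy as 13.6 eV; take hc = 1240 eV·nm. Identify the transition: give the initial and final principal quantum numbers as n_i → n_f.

n_i = 5, n_f = 4

The photon energy is ΔE = hc/λ = 1240 / 1010 = 1.228 eV.
With Z = 2, ΔE = 54.40 × (1/n_f² − 1/n_i²), so 1/n_f² − 1/n_i² = 0.02257.
Trying n_f = 4 gives 1/n_i² = 0.03993, i.e. n_i ≈ 5; this pair matches.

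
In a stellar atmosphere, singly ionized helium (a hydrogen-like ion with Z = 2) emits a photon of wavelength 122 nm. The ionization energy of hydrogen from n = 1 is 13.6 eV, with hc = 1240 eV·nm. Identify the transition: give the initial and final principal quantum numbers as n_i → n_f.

n_i = 4, n_f = 2

The photon energy is ΔE = hc/λ = 1240 / 122 = 10.16 eV.
With Z = 2, ΔE = 54.40 × (1/n_f² − 1/n_i²), so 1/n_f² − 1/n_i² = 0.1868.
Trying n_f = 2 gives 1/n_i² = 0.06316, i.e. n_i ≈ 4; this pair matches.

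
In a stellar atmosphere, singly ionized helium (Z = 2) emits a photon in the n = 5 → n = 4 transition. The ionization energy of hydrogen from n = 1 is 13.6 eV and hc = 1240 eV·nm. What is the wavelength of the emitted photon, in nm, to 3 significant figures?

1010 nm

For Z = 2 the level energies scale as Z², so the effective Rydberg energy is 13.6 × 4 = 54.40 eV.
ΔE = 54.40 × (1/4² − 1/5²) = 54.40 × 0.02250 = 1.224 eV.
λ = hc/ΔE = 1240 / 1.224 = 1010 nm.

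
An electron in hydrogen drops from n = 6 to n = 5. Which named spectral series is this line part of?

The series is set by the lower level: n_f = 5 is the Pfund series.

Pfund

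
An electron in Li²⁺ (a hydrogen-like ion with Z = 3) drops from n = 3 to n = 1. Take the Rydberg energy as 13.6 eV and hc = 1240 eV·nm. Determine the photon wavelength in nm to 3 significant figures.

For Z = 3 the level energies scale as Z², so the effective Rydberg energy is 13.6 × 9 = 122.4 eV.
ΔE = 122.4 × (1/1² − 1/3²) = 122.4 × 0.8889 = 108.8 eV.
λ = hc/ΔE = 1240 / 108.8 = 11.4 nm.

11.4 nm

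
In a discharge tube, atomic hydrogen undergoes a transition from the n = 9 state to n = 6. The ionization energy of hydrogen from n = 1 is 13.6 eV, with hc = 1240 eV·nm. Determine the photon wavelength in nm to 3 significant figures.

ΔE = 13.60 × (1/6² − 1/9²) = 13.60 × 0.01543 = 0.2099 eV.
λ = hc/ΔE = 1240 / 0.2099 = 5910 nm.

5910 nm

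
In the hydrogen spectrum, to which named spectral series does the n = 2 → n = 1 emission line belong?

The series is set by the lower level: n_f = 1 is the Lyman series.

Lyman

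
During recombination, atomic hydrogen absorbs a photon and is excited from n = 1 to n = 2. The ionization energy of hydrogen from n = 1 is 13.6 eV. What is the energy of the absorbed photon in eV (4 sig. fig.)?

E_2 = −13.60/4 = −3.400 eV and E_1 = −13.60/1 = −13.60 eV.
The photon energy is |E_2 − E_1| = 10.20 eV.

10.20 eV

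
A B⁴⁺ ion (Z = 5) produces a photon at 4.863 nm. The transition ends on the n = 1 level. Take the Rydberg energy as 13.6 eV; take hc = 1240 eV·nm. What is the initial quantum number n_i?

The photon energy is ΔE = hc/λ = 1240 / 4.863 = 255.0 eV.
With Z = 5, ΔE = 340.0 × (1/n_f² − 1/n_i²), so 1/n_f² − 1/n_i² = 0.7500.
With n_f = 1: 1/n_i² = 1/1 − 0.7500 = 0.2500, so n_i ≈ 2.00.

n_i = 2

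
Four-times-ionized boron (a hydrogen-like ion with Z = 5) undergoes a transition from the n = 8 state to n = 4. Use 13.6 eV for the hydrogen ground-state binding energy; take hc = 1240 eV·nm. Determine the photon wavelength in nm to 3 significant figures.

For Z = 5 the level energies scale as Z², so the effective Rydberg energy is 13.6 × 25 = 340.0 eV.
ΔE = 340.0 × (1/4² − 1/8²) = 340.0 × 0.04688 = 15.94 eV.
λ = hc/ΔE = 1240 / 15.94 = 77.8 nm.

77.8 nm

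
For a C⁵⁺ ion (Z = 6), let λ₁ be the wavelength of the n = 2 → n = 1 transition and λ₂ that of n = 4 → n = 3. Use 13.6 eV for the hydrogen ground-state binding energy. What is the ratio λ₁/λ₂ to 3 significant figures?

λ ∝ 1/ΔE ∝ 1/(1/n_f² − 1/n_i²), and the Z² and hc factors cancel in the ratio.
λ₁/λ₂ = (1/3² − 1/4²)/(1/1² − 1/2²) = 0.04861/0.7500 = 0.0648.

0.0648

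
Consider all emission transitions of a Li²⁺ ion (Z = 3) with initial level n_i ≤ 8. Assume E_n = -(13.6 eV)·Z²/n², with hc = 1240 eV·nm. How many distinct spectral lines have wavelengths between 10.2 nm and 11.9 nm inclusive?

Enumerate all n_i → n_f pairs with 1 ≤ n_f < n_i ≤ 8 and compute λ = 1240 / [13.6·9·(1/n_f² − 1/n_i²)].
Lines falling in [10.2, 11.9] nm: 8→1 (10.29 nm), 7→1 (10.34 nm), 6→1 (10.42 nm), 5→1 (10.55 nm), 4→1 (10.81 nm), 3→1 (11.40 nm).

6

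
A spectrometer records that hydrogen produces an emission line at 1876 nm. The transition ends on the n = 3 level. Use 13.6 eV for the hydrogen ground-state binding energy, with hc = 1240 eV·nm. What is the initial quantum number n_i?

The photon energy is ΔE = hc/λ = 1240 / 1876 = 0.6610 eV.
With Z = 1, ΔE = 13.60 × (1/n_f² − 1/n_i²), so 1/n_f² − 1/n_i² = 0.04860.
With n_f = 3: 1/n_i² = 1/9 − 0.04860 = 0.06251, so n_i ≈ 4.00.

n_i = 4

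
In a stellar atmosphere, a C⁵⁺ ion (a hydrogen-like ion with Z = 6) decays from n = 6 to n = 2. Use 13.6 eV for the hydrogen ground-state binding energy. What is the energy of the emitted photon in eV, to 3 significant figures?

The Bohr energies scale as Z², so for Z = 6: E_n = −489.6/n² eV.
E_6 = −489.6/36 = −13.60 eV and E_2 = −489.6/4 = −122.4 eV.
The photon energy is |E_6 − E_2| = 109 eV.

109 eV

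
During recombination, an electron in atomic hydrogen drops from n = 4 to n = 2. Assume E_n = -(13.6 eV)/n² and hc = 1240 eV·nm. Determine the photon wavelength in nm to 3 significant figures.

ΔE = 13.60 × (1/2² − 1/4²) = 13.60 × 0.1875 = 2.550 eV.
λ = hc/ΔE = 1240 / 2.550 = 486 nm.
This line belongs to the Balmer series.

486 nm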